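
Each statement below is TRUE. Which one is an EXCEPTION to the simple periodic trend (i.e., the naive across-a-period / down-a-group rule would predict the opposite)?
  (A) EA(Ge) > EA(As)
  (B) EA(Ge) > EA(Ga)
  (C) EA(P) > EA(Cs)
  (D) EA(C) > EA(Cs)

(A)

The general trend: electron affinity increases across a period and decreases down a group.
(A) Ge (period 4, group 14) vs As (period 4, group 15): the stated order contradicts the simple trend.
(B) Ge (period 4, group 14) vs Ga (period 4, group 13): the stated order agrees with the simple trend.
(C) P (period 3, group 15) vs Cs (period 6, group 1): the stated order agrees with the simple trend.
(D) C (period 2, group 14) vs Cs (period 6, group 1): the stated order agrees with the simple trend.
The exception is (A): adding an electron to As's half-filled 4p³ is unfavourable, so Ge (4p²) has the more exothermic EA.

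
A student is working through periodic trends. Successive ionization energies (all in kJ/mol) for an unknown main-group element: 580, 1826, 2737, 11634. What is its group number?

Look for the largest jump between consecutive ionization energies: IE4/IE3 ≈ 4.3, far larger than any earlier ratio.
That jump marks the point where a core electron is being removed. So the atom has 3 valence electrons.
A main-group element with 3 valence electrons is in group 13.

Group 13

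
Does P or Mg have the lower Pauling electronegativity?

Mg

Mg is in period 3, group 2; P is in period 3, group 15.
Smaller atoms with higher effective nuclear charge are more electronegative.
All lie in period 3, so electronegativity increases left to right.
So Mg has the lower Pauling electronegativity (Mg < P).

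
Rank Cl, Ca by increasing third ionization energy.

The third ionization energy removes an electron from the +2 ion. For each element: Cl²⁺ still has 5 valence electrons; Ca²⁺ is the bare [Ar] core.
Pulling an electron out of a noble-gas core costs far more than removing a remaining valence electron, so Ca sits at the high end of IE_3.
The numbers (kJ/mol): Cl 3822, Ca 4912.
Putting it together, IE_3: Cl < Ca.

Cl < Ca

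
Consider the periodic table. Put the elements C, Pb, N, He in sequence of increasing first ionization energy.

Pb < C < N < He

He is in period 1, group 18; C is in period 2, group 14; N is in period 2, group 15; Pb is in period 6, group 14.
First ionization energy rises across a period (greater Z_eff holds electrons more tightly) and falls down a group (valence electrons are farther from the nucleus).
These span different periods and groups, so the two trends combine.
C > Pb: C sits above Pb in group 14, so the down-group effect alone puts C higher.
N > C: both are in period 2; the period trend gives N the larger value.
He > N: both effects reinforce here, so He is clearly the higher of the two.
Tabulated first ionization energy (kJ/mol): He 2372, C 1086, N 1402, Pb 716.
So from lowest to highest: Pb < C < N < He.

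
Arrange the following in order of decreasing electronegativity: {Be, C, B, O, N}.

EN rises left→right (higher Z_eff, smaller atoms) and falls top→bottom (larger, more shielded atoms).
All lie in period 2, so electronegativity increases left to right.
So from highest to lowest: O > N > C > B > Be.

O, N, C, B, Be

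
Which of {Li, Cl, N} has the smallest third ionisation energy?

Cl

IE_3 is the cost of taking one more electron from the +2 cation: Li²⁺ is already 1 electron into the core; Cl²⁺ still has 5 valence electrons; N²⁺ still has 3 valence electrons.
Breaking into a closed-shell core is much more expensive than removing a leftover valence electron — Li has the largest IE_3 here.
Valence configurations: Cl²⁺ [Ne]3s²3p³, N²⁺ [He]2s²2p¹.
Tabulated IE_3 (kJ/mol): Li 11815, Cl 3822, N 4578.
Overall IE_3 order: Cl < N < Li.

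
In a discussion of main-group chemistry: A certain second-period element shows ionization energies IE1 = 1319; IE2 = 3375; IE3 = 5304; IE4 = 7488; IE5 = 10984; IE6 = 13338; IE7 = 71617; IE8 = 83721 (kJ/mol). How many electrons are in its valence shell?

Look for the largest jump between consecutive ionization energies: IE7/IE6 ≈ 5.4, far larger than any earlier ratio.
That jump marks the point where a core electron is being removed. So the atom has 6 valence electrons.

6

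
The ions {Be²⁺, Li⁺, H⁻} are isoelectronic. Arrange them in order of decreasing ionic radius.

H⁻, Li⁺, Be²⁺

All of these have 2 electrons, so size is governed by nuclear charge alone: the more protons, the stronger the pull on the same electron cloud, and the smaller the ion.
Nuclear charges: Be²⁺ (Z=4), Li⁺ (Z=3), H⁻ (Z=1).
Largest to smallest: H⁻ > Li⁺ > Be²⁺.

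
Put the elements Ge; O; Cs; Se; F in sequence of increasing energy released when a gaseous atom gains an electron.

Cs < Ge < O < Se < F

O is in period 2, group 16; F is in period 2, group 17; Ge is in period 4, group 14; Se is in period 4, group 16; Cs is in period 6, group 1.
Electron affinity generally becomes more exothermic across a period toward the halogens and less exothermic down a group.
Neither a single period nor a single group — weigh both effects.
Ge > Cs: both effects reinforce here, so Ge is clearly the higher of the two.
O > Ge: relative to Ge, both the across-period and down-group shifts push O's electron affinity up.
Se > O: this pair runs against the simple trend — see the exception note.
F > Se: relative to Se, both the across-period and down-group shifts push F's electron affinity up.
Note the exception: Se has a higher electron affinity than O, contrary to the simple trend — O's compact 2p subshell gives strong electron–electron repulsion on the added electron.
For reference (kJ/mol): O 141, F 328, Ge 119, Se 195, Cs 46.
So from lowest to highest: Cs < Ge < O < Se < F.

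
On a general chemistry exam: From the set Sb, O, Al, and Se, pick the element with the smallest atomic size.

O is in period 2, group 16; Al is in period 3, group 13; Se is in period 4, group 16; Sb is in period 5, group 15.
Radius decreases left→right (rising Z_eff, same n) and increases top→bottom (higher n).
Here both period and group differ, so the two effects have to be weighed against each other.
Se > O: they share group 16; the group trend gives Se the larger value.
Al > Se: period and group pull opposite ways; the across-period shift dominates (126 vs 116 pm).
Sb > Al: period and group pull opposite ways; the down-group shift dominates (140 vs 126 pm).
Approximate values (pm): O 63, Al 126, Se 116, Sb 140.
The smallest atomic size among these belongs to O.

O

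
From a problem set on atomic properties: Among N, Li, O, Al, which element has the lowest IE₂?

Al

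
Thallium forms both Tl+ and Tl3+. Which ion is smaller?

Both ions have Z = 81 protons, but Tl3+ has lost more electrons, so its remaining electrons feel a larger effective nuclear charge per electron and are pulled in more tightly.
Higher positive charge → smaller ion, so Tl+ > Tl3+.

Tl3+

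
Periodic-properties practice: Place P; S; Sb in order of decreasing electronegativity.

S > P > Sb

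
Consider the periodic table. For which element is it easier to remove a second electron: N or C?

C

IE_2 is the cost of taking one more electron from the +1 cation: N⁺ still has 4 valence electrons; C⁺ still has 3 valence electrons.
All are still removing valence electrons, so compare the +1 ions as you would atoms: IE_2 generally rises across a period (higher Z_eff) and falls down a group (larger shell), subject to the usual subshell exceptions.
Valence configurations: N⁺ [He]2s²2p², C⁺ [He]2s²2p¹.
Tabulated IE_2 (kJ/mol): N 2856, C 2353.
Hence IE_2: C < N.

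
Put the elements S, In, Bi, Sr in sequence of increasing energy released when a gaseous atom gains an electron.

Sr, In, Bi, S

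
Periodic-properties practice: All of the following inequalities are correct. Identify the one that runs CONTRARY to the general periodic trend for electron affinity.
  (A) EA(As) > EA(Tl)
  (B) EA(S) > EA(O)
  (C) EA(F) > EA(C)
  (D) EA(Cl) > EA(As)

(B)

The general trend: electron affinity increases across a period and decreases down a group.
(A) As (period 4, group 15) vs Tl (period 6, group 13): the stated order agrees with the simple trend.
(B) S (period 3, group 16) vs O (period 2, group 16): the stated order contradicts the simple trend.
(C) F (period 2, group 17) vs C (period 2, group 14): the stated order agrees with the simple trend.
(D) Cl (period 3, group 17) vs As (period 4, group 15): the stated order agrees with the simple trend.
The exception is (B): the compact 2p subshell of O repels the added electron more than S's larger 3p does.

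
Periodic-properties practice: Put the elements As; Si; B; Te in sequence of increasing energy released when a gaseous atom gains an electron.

B, As, Si, Te

B is in period 2, group 13; Si is in period 3, group 14; As is in period 4, group 15; Te is in period 5, group 16.
EA tends to increase across a period and decrease down a group, though the pattern is less regular than for IE or radius.
A diagonal step moves right (one effect) and down (the opposite effect) at once.
As > B: period and group pull opposite ways; the across-period shift dominates (78 vs 27 kJ/mol).
Si > As: period and group pull opposite ways; the down-group shift dominates (134 vs 78 kJ/mol).
Te > Si: period and group pull opposite ways; the across-period shift dominates (190 vs 134 kJ/mol).
Tabulated electron affinity (kJ/mol): B 27, Si 134, As 78, Te 190.
So from lowest to highest: B < As < Si < Te.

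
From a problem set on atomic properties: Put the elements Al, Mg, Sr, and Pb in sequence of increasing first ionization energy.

Mg is in period 3, group 2; Al is in period 3, group 13; Sr is in period 5, group 2; Pb is in period 6, group 14.
Across a period the outer electron is held more tightly (higher IE₁); down a group it sits in a higher shell, more shielded, and comes off more easily.
These span different periods and groups, so the two trends combine.
Al > Sr: relative to Sr, both the across-period and down-group shifts push Al's first ionization energy up.
Pb > Al: period and group pull opposite ways; the across-period shift dominates (716 vs 578 kJ/mol).
Mg > Pb: period and group pull opposite ways; the down-group shift dominates (738 vs 716 kJ/mol).
Note the exception: Mg has a higher first ionization energy than Al, contrary to the simple trend — Al's single 3p electron is easier to remove than one from Mg's filled 3s².
Approximate values (kJ/mol): Mg 738, Al 578, Sr 550, Pb 716.
So from lowest to highest: Sr < Al < Pb < Mg.

Sr < Al < Pb < Mg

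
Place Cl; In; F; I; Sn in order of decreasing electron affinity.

Cl > F > I > Sn > In

F is in period 2, group 17; Cl is in period 3, group 17; In is in period 5, group 13; Sn is in period 5, group 14; I is in period 5, group 17.
Adding an electron releases more energy for atoms nearer the top right (short of the noble gases).
These span different periods and groups, so the two trends combine.
Sn > In: both are in period 5; the period trend gives Sn the larger value.
I > Sn: both are in period 5; the period trend gives I the larger value.
F > I: F sits above I in group 17, so the down-group effect alone puts F higher.
Cl > F: this pair runs against the simple trend — see the exception note.
Note the exception: Cl has a higher electron affinity than F, contrary to the simple trend — F's small 2p subshell makes the incoming electron feel strong e⁻–e⁻ repulsion, so Cl actually releases more energy on gaining an electron.
For reference (kJ/mol): F 328, Cl 349, In 29, Sn 107, I 295.
So from highest to lowest: Cl > F > I > Sn > In.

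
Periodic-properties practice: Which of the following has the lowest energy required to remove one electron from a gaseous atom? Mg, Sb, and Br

Mg

Mg is in period 3, group 2; Br is in period 4, group 17; Sb is in period 5, group 15.
Removing the outermost electron gets harder across a period and easier down a group.
Here both period and group differ, so the two effects have to be weighed against each other.
Sb > Mg: the two effects oppose for this pair; the across-period effect wins (831 vs 738 kJ/mol).
Br > Sb: relative to Sb, both the across-period and down-group shifts push Br's first ionization energy up.
For reference (kJ/mol): Mg 738, Br 1140, Sb 831.
The lowest energy required to remove one electron from a gaseous atom among these belongs to Mg.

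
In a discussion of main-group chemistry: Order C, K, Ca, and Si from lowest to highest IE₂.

Ca, Si, C, K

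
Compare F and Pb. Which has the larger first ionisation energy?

F is in period 2, group 17; Pb is in period 6, group 14.
Across a period the outer electron is held more tightly (higher IE₁); down a group it sits in a higher shell, more shielded, and comes off more easily.
Neither a single period nor a single group — weigh both effects.
F > Pb: both effects reinforce here, so F is clearly the higher of the two.
Tabulated first ionization energy (kJ/mol): F 1681, Pb 716.
So F has the larger first ionisation energy (F > Pb).

F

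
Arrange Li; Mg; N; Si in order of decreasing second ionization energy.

Li, N, Si, Mg

IE_2 is the cost of taking one more electron from the +1 cation: Li⁺ is the bare [He] core; Mg⁺ still has 1 valence electron; N⁺ still has 4 valence electrons; Si⁺ still has 3 valence electrons.
Core electrons are held far more tightly than valence electrons, so Li tops the IE_2 order.
Valence configurations: Mg⁺ [Ne]3s¹, N⁺ [He]2s²2p², Si⁺ [Ne]3s²3p¹.
The numbers (kJ/mol): Li 7298, Mg 1451, N 2856, Si 1577.
So the second ionization energies run Mg < Si < N < Li.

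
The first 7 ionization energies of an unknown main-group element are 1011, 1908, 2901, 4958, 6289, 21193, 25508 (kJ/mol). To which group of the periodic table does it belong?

Look for the largest jump between consecutive ionization energies: IE6/IE5 ≈ 3.4, far larger than any earlier ratio.
That jump marks the point where a core electron is being removed. So the atom has 5 valence electrons.
A main-group element with 5 valence electrons is in group 15.

Group 15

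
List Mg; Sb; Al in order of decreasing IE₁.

Mg is in period 3, group 2; Al is in period 3, group 13; Sb is in period 5, group 15.
IE₁ increases left→right with effective nuclear charge and decreases top→bottom as the valence shell moves farther out.
Here both period and group differ, so the two effects have to be weighed against each other.
Mg > Al: this pair runs against the simple trend — see the exception note.
Sb > Mg: period and group pull opposite ways; the across-period shift dominates (831 vs 738 kJ/mol).
Note the exception: Mg has a higher first ionization energy than Al, contrary to the simple trend — Al's single 3p electron is easier to remove than one from Mg's filled 3s².
Approximate values (kJ/mol): Mg 738, Al 578, Sb 831.
So from highest to lowest: Sb > Mg > Al.

Sb > Mg > Al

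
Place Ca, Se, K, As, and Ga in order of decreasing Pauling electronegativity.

EN rises left→right (higher Z_eff, smaller atoms) and falls top→bottom (larger, more shielded atoms).
All lie in period 4, so electronegativity increases left to right.
So from highest to lowest: Se > As > Ga > Ca > K.

Se > As > Ga > Ca > K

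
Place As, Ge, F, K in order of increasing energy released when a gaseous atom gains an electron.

K, As, Ge, F

F is in period 2, group 17; K is in period 4, group 1; Ge is in period 4, group 14; As is in period 4, group 15.
Atoms with high Z_eff and room in the valence shell (especially the halogens) have the most exothermic electron affinities.
These span different periods and groups, so the two trends combine.
As > K: both are in period 4; the period trend gives As the larger value.
Ge > As: this pair runs against the simple trend — see the exception note.
F > Ge: both effects reinforce here, so F is clearly the higher of the two.
Note the exception: Ge has a higher electron affinity than As, contrary to the simple trend — adding an electron to As's half-filled 4p³ is unfavourable, so Ge (4p²) has the more exothermic EA.
Approximate values (kJ/mol): F 328, K 48, Ge 119, As 78.
So from lowest to highest: K < As < Ge < F.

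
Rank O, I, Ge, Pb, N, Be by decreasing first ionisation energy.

Be is in period 2, group 2; N is in period 2, group 15; O is in period 2, group 16; Ge is in period 4, group 14; I is in period 5, group 17; Pb is in period 6, group 14.
Removing the outermost electron gets harder across a period and easier down a group.
Here both period and group differ, so the two effects have to be weighed against each other.
Ge > Pb: Ge sits above Pb in group 14, so the down-group effect alone puts Ge higher.
Be > Ge: the two effects oppose for this pair; the down-group effect wins (900 vs 762 kJ/mol).
I > Be: period and group pull opposite ways; the across-period shift dominates (1008 vs 900 kJ/mol).
O > I: the two effects oppose for this pair; the down-group effect wins (1314 vs 1008 kJ/mol).
N > O: this pair runs against the simple trend — see the exception note.
Note the exception: N has a higher first ionization energy than O, contrary to the simple trend — pairing an electron in O's 2p⁴ costs repulsion energy, so O ionizes more easily than half-filled N (2p³).
Tabulated first ionization energy (kJ/mol): Be 900, N 1402, O 1314, Ge 762, I 1008, Pb 716.
So from highest to lowest: N > O > I > Be > Ge > Pb.

N, O, I, Be, Ge, Pb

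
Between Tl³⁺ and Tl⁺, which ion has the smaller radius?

Tl³⁺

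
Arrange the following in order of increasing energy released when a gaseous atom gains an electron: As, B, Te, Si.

B < As < Si < Te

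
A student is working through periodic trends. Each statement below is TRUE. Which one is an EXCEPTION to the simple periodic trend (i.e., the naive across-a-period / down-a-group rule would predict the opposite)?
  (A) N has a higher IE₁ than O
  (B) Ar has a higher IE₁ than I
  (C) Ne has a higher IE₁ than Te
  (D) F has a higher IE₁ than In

(A)

The general trend: IE₁ increases across a period and decreases down a group.
(A) N (period 2, group 15) vs O (period 2, group 16): the stated order contradicts the simple trend.
(B) Ar (period 3, group 18) vs I (period 5, group 17): the stated order agrees with the simple trend.
(C) Ne (period 2, group 18) vs Te (period 5, group 16): the stated order agrees with the simple trend.
(D) F (period 2, group 17) vs In (period 5, group 13): the stated order agrees with the simple trend.
The exception is (A): pairing an electron in O's 2p⁴ costs repulsion energy, so O ionizes more easily than half-filled N (2p³).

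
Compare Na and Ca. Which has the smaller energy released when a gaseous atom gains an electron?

Na is in period 3, group 1; Ca is in period 4, group 2.
Electron affinity generally becomes more exothermic across a period toward the halogens and less exothermic down a group.
A diagonal step moves right (one effect) and down (the opposite effect) at once.
Na > Ca: period and group pull opposite ways; the down-group shift dominates (53 vs 2 kJ/mol).
Tabulated electron affinity (kJ/mol): Na 53, Ca 2.
So Ca has the smaller energy released when a gaseous atom gains an electron (Ca < Na).

Ca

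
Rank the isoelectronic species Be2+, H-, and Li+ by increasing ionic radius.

Be2+, Li+, H-

All of these have 2 electrons, so size is governed by nuclear charge alone: the more protons, the stronger the pull on the same electron cloud, and the smaller the ion.
Nuclear charges: Be2+ (Z=4), Li+ (Z=3), H- (Z=1).
Smallest to largest: Be2+ < Li+ < H-.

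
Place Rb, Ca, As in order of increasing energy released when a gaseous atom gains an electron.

Ca < Rb < As

Ca is in period 4, group 2; As is in period 4, group 15; Rb is in period 5, group 1.
Atoms with high Z_eff and room in the valence shell (especially the halogens) have the most exothermic electron affinities.
These span different periods and groups, so the two trends combine.
Rb > Ca: this pair runs against the simple trend — see the exception note.
As > Rb: both effects reinforce here, so As is clearly the higher of the two.
Note the exception: Rb has a higher electron affinity than Ca, contrary to the simple trend — adding an electron to Ca (ns²) has to open a new, higher-energy np subshell, which is unfavourable.
Approximate values (kJ/mol): Ca 2, As 78, Rb 47.
So from lowest to highest: Ca < Rb < As.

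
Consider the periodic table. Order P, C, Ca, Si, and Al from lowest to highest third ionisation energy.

Al < P < Si < C < Ca

The third ionization energy removes an electron from the +2 ion. For each element: P²⁺ still has 3 valence electrons; C²⁺ still has 2 valence electrons; Ca²⁺ is the bare [Ar] core; Si²⁺ still has 2 valence electrons; Al²⁺ still has 1 valence electron.
Pulling an electron out of a noble-gas core costs far more than removing a remaining valence electron, so Ca sits at the high end of IE_3.
Valence configurations: P²⁺ [Ne]3s²3p¹, C²⁺ [He]2s², Si²⁺ [Ne]3s², Al²⁺ [Ne]3s¹.
P²⁺ loses a lone 3p electron whereas Si²⁺ must break into a filled 3s² pair, so IE_3(Si) > IE_3(P) even though P has the higher nuclear charge.
The numbers (kJ/mol): P 2914, C 4620, Ca 4912, Si 3232, Al 2745.
Putting it together, IE_3: Al < P < Si < C < Ca.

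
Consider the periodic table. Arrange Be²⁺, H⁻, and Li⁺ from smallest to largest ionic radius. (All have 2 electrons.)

All of these have 2 electrons, so size is governed by nuclear charge alone: the more protons, the stronger the pull on the same electron cloud, and the smaller the ion.
Nuclear charges: Be²⁺ (Z=4), Li⁺ (Z=3), H⁻ (Z=1).
Smallest to largest: Be²⁺ < Li⁺ < H⁻.

Be²⁺ < Li⁺ < H⁻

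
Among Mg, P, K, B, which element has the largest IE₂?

K

Consider each +1 ion: Mg⁺ still has 1 valence electron; P⁺ still has 4 valence electrons; K⁺ is the bare [Ar] core; B⁺ still has 2 valence electrons.
Breaking into a closed-shell core is much more expensive than removing a leftover valence electron — K has the largest IE_2 here.
Valence configurations: Mg⁺ [Ne]3s¹, P⁺ [Ne]3s²3p², B⁺ [He]2s².
The numbers (kJ/mol): Mg 1451, P 1907, K 3052, B 2427.
Putting it together, IE_2: Mg < P < B < K.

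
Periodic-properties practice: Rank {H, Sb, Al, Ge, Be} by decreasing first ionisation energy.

H is in period 1, group 1; Be is in period 2, group 2; Al is in period 3, group 13; Ge is in period 4, group 14; Sb is in period 5, group 15.
IE₁ increases left→right with effective nuclear charge and decreases top→bottom as the valence shell moves farther out.
A diagonal step moves right (one effect) and down (the opposite effect) at once.
Ge > Al: period and group pull opposite ways; the across-period shift dominates (762 vs 578 kJ/mol).
Sb > Ge: the two effects oppose for this pair; the across-period effect wins (831 vs 762 kJ/mol).
Be > Sb: period and group pull opposite ways; the down-group shift dominates (900 vs 831 kJ/mol).
H > Be: period and group pull opposite ways; the down-group shift dominates (1312 vs 900 kJ/mol).
Approximate values (kJ/mol): H 1312, Be 900, Al 578, Ge 762, Sb 831.
So from highest to lowest: H > Be > Sb > Ge > Al.

H > Be > Sb > Ge > Al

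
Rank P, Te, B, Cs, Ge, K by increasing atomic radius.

B < P < Ge < Te < K < Cs

B is in period 2, group 13; P is in period 3, group 15; K is in period 4, group 1; Ge is in period 4, group 14; Te is in period 5, group 16; Cs is in period 6, group 1.
Across a period the added protons contract the valence shell; down a group each new principal shell makes the atom larger.
Here both period and group differ, so the two effects have to be weighed against each other.
P > B: period and group pull opposite ways; the down-group shift dominates (111 vs 85 pm).
Ge > P: both effects reinforce here, so Ge is clearly the larger of the two.
Te > Ge: period and group pull opposite ways; the down-group shift dominates (136 vs 121 pm).
K > Te: period and group pull opposite ways; the across-period shift dominates (196 vs 136 pm).
Cs > K: they share group 1; the group trend gives Cs the larger value.
Approximate values (pm): B 85, P 111, K 196, Ge 121, Te 136, Cs 232.
So from smallest to largest: B < P < Ge < Te < K < Cs.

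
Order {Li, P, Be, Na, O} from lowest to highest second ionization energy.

IE_2 is the cost of taking one more electron from the +1 cation: Li⁺ is the bare [He] core; P⁺ still has 4 valence electrons; Be⁺ still has 1 valence electron; Na⁺ is the bare [Ne] core; O⁺ still has 5 valence electrons.
Pulling an electron out of a noble-gas core costs far more than removing a remaining valence electron, so Na and Li sit at the high end of IE_2.
Valence configurations: P⁺ [Ne]3s²3p², Be⁺ [He]2s¹, O⁺ [He]2s²2p³.
Approximate IE_2 values (kJ/mol): Li 7298, P 1907, Be 1757, Na 4562, O 3388.
Hence IE_2: Be < P < O < Na < Li.

Be, P, O, Na, Li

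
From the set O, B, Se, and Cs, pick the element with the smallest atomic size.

O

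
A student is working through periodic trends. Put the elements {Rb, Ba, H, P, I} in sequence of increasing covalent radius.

H is in period 1, group 1; P is in period 3, group 15; Rb is in period 5, group 1; I is in period 5, group 17; Ba is in period 6, group 2.
Radius decreases left→right (rising Z_eff, same n) and increases top→bottom (higher n).
Here both period and group differ, so the two effects have to be weighed against each other.
P > H: period and group pull opposite ways; the down-group shift dominates (111 vs 32 pm).
I > P: the two effects oppose for this pair; the down-group effect wins (133 vs 111 pm).
Ba > I: relative to I, both the across-period and down-group shifts push Ba's atomic radius up.
Rb > Ba: period and group pull opposite ways; the across-period shift dominates (210 vs 196 pm).
For reference (pm): H 32, P 111, Rb 210, I 133, Ba 196.
So from smallest to largest: H < P < I < Ba < Rb.

H, P, I, Ba, Rb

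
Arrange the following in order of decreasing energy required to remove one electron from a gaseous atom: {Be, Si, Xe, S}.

Be is in period 2, group 2; Si is in period 3, group 14; S is in period 3, group 16; Xe is in period 5, group 18.
Across a period the outer electron is held more tightly (higher IE₁); down a group it sits in a higher shell, more shielded, and comes off more easily.
Neither a single period nor a single group — weigh both effects.
Be > Si: the two effects oppose for this pair; the down-group effect wins (900 vs 786 kJ/mol).
S > Be: the two effects oppose for this pair; the across-period effect wins (1000 vs 900 kJ/mol).
Xe > S: period and group pull opposite ways; the across-period shift dominates (1170 vs 1000 kJ/mol).
For reference (kJ/mol): Be 900, Si 786, S 1000, Xe 1170.
So from highest to lowest: Xe > S > Be > Si.

Xe > S > Be > Si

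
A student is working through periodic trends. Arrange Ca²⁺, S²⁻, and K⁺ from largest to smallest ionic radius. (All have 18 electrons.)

S²⁻ > K⁺ > Ca²⁺

All of these have 18 electrons, so size is governed by nuclear charge alone: the more protons, the stronger the pull on the same electron cloud, and the smaller the ion.
Nuclear charges: Ca²⁺ (Z=20), K⁺ (Z=19), S²⁻ (Z=16).
Largest to smallest: S²⁻ > K⁺ > Ca²⁺.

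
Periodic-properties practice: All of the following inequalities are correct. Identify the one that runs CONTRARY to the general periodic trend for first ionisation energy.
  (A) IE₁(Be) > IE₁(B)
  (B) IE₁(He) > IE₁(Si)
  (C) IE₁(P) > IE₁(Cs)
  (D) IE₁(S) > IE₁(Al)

The general trend: first ionisation energy increases across a period and decreases down a group.
(A) Be (period 2, group 2) vs B (period 2, group 13): the stated order contradicts the simple trend.
(B) He (period 1, group 18) vs Si (period 3, group 14): the stated order agrees with the simple trend.
(C) P (period 3, group 15) vs Cs (period 6, group 1): the stated order agrees with the simple trend.
(D) S (period 3, group 16) vs Al (period 3, group 13): the stated order agrees with the simple trend.
The exception is (A): removing B's lone 2p electron is easier than breaking Be's filled 2s².

(A)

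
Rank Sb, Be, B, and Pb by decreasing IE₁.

Be is in period 2, group 2; B is in period 2, group 13; Sb is in period 5, group 15; Pb is in period 6, group 14.
IE₁ increases left→right with effective nuclear charge and decreases top→bottom as the valence shell moves farther out.
Neither a single period nor a single group — weigh both effects.
B > Pb: the two effects oppose for this pair; the down-group effect wins (801 vs 716 kJ/mol).
Sb > B: period and group pull opposite ways; the across-period shift dominates (831 vs 801 kJ/mol).
Be > Sb: period and group pull opposite ways; the down-group shift dominates (900 vs 831 kJ/mol).
Note the exception: Be has a higher first ionization energy than B, contrary to the simple trend — removing B's lone 2p electron is easier than breaking Be's filled 2s².
Approximate values (kJ/mol): Be 900, B 801, Sb 831, Pb 716.
So from highest to lowest: Be > Sb > B > Pb.

Be > Sb > B > Pb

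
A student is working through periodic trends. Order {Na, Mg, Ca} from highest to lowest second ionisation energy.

After 1 electron has been removed, what remains? Na⁺ is the bare [Ne] core; Mg⁺ still has 1 valence electron; Ca⁺ still has 1 valence electron.
Breaking into a closed-shell core is much more expensive than removing a leftover valence electron — Na has the largest IE_2 here.
Valence configurations: Mg⁺ [Ne]3s¹, Ca⁺ [Ar]4s¹.
The numbers (kJ/mol): Na 4562, Mg 1451, Ca 1145.
So the second ionization energies run Ca < Mg < Na.

Na, Mg, Ca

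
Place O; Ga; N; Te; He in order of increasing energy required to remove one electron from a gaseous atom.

Ga < Te < O < N < He

Across a period the outer electron is held more tightly (higher IE₁); down a group it sits in a higher shell, more shielded, and comes off more easily.
Here both period and group differ, so the two effects have to be weighed against each other.
Te > Ga: period and group pull opposite ways; the across-period shift dominates (869 vs 579 kJ/mol).
O > Te: O sits above Te in group 16, so the down-group effect alone puts O higher.
N > O: this pair runs against the simple trend — see the exception note.
He > N: both effects reinforce here, so He is clearly the higher of the two.
Note the exception: N has a higher first ionization energy than O, contrary to the simple trend — pairing an electron in O's 2p⁴ costs repulsion energy, so O ionizes more easily than half-filled N (2p³).
For reference (kJ/mol): He 2372, N 1402, O 1314, Ga 579, Te 869.
So from lowest to highest: Ga < Te < O < N < He.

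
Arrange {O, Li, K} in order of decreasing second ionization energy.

Li, O, K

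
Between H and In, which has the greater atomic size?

In

Radius decreases left→right (rising Z_eff, same n) and increases top→bottom (higher n).
Here both period and group differ, so the two effects have to be weighed against each other.
In > H: the two effects oppose for this pair; the down-group effect wins (142 vs 32 pm).
Tabulated atomic radius (pm): H 32, In 142.
So In has the greater atomic size (In > H).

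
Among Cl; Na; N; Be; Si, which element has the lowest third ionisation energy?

Si

Consider each +2 ion: Cl²⁺ still has 5 valence electrons; Na²⁺ is already 1 electron into the core; N²⁺ still has 3 valence electrons; Be²⁺ is the bare [He] core; Si²⁺ still has 2 valence electrons.
Core electrons are held far more tightly than valence electrons, so Na and Be top the IE_3 order.
Valence configurations: Cl²⁺ [Ne]3s²3p³, N²⁺ [He]2s²2p¹, Si²⁺ [Ne]3s².
Tabulated IE_3 (kJ/mol): Cl 3822, Na 6910, N 4578, Be 14849, Si 3232.
Overall IE_3 order: Si < Cl < N < Na < Be.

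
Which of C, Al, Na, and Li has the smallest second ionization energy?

Al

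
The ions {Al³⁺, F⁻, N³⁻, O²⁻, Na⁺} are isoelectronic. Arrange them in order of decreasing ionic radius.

N³⁻ > O²⁻ > F⁻ > Na⁺ > Al³⁺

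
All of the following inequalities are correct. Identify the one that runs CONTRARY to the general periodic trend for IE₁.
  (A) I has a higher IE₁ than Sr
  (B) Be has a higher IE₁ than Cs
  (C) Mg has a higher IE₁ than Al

(C)

The general trend: IE₁ increases across a period and decreases down a group.
(A) I (period 5, group 17) vs Sr (period 5, group 2): the stated order agrees with the simple trend.
(B) Be (period 2, group 2) vs Cs (period 6, group 1): the stated order agrees with the simple trend.
(C) Mg (period 3, group 2) vs Al (period 3, group 13): the stated order contradicts the simple trend.
The exception is (C): Al's single 3p electron is easier to remove than one from Mg's filled 3s².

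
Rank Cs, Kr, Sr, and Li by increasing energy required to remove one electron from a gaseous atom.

First ionization energy rises across a period (greater Z_eff holds electrons more tightly) and falls down a group (valence electrons are farther from the nucleus).
These span different periods and groups, so the two trends combine.
Li > Cs: they share group 1; the group trend gives Li the larger value.
Sr > Li: period and group pull opposite ways; the across-period shift dominates (550 vs 520 kJ/mol).
Kr > Sr: relative to Sr, both the across-period and down-group shifts push Kr's first ionization energy up.
Tabulated first ionization energy (kJ/mol): Li 520, Kr 1351, Sr 550, Cs 376.
So from lowest to highest: Cs < Li < Sr < Kr.

Cs, Li, Sr, Kr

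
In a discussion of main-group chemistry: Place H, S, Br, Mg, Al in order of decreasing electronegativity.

EN rises left→right (higher Z_eff, smaller atoms) and falls top→bottom (larger, more shielded atoms).
Here both period and group differ, so the two effects have to be weighed against each other.
Al > Mg: Al lies to the right of Mg in period 3, so the across-period effect alone puts Al higher.
H > Al: the two effects oppose for this pair; the down-group effect wins (2.20 vs 1.61).
S > H: period and group pull opposite ways; the across-period shift dominates (2.58 vs 2.20).
Br > S: period and group pull opposite ways; the across-period shift dominates (2.96 vs 2.58).
Tabulated electronegativity (Pauling): H 2.20, Mg 1.31, Al 1.61, S 2.58, Br 2.96.
So from highest to lowest: Br > S > H > Al > Mg.

Br, S, H, Al, Mg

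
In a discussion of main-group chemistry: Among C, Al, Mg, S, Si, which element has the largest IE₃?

Mg

Consider each +2 ion: C²⁺ still has 2 valence electrons; Al²⁺ still has 1 valence electron; Mg²⁺ is the bare [Ne] core; S²⁺ still has 4 valence electrons; Si²⁺ still has 2 valence electrons.
Core electrons are held far more tightly than valence electrons, so Mg tops the IE_3 order.
Valence configurations: C²⁺ [He]2s², Al²⁺ [Ne]3s¹, S²⁺ [Ne]3s²3p², Si²⁺ [Ne]3s².
Tabulated IE_3 (kJ/mol): C 4620, Al 2745, Mg 7733, S 3357, Si 3232.
Overall IE_3 order: Al < Si < S < C < Mg.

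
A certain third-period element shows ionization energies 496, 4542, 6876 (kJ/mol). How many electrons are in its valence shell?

1

Look for the largest jump between consecutive ionization energies: IE2/IE1 ≈ 9.2, far larger than any earlier ratio.
That jump marks the point where a core electron is being removed. So the atom has 1 valence electron.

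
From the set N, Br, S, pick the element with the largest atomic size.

Br

N is in period 2, group 15; S is in period 3, group 16; Br is in period 4, group 17.
Across a period the added protons contract the valence shell; down a group each new principal shell makes the atom larger.
A diagonal step moves right (one effect) and down (the opposite effect) at once.
S > N: the two effects oppose for this pair; the down-group effect wins (103 vs 71 pm).
Br > S: period and group pull opposite ways; the down-group shift dominates (114 vs 103 pm).
Approximate values (pm): N 71, S 103, Br 114.
The largest atomic size among these belongs to Br.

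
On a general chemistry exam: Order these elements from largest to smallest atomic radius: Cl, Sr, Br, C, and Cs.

Cs > Sr > Br > Cl > C

C is in period 2, group 14; Cl is in period 3, group 17; Br is in period 4, group 17; Sr is in period 5, group 2; Cs is in period 6, group 1.
Moving right in a period, electrons are added to the same shell under a stronger nuclear pull, so atoms get smaller; moving down, a new shell is opened and atoms get larger.
These span different periods and groups, so the two trends combine.
Cl > C: period and group pull opposite ways; the down-group shift dominates (99 vs 75 pm).
Br > Cl: Br sits below Cl in group 17, so the down-group effect alone puts Br larger.
Sr > Br: both effects reinforce here, so Sr is clearly the larger of the two.
Cs > Sr: relative to Sr, both the across-period and down-group shifts push Cs's atomic radius up.
Approximate values (pm): C 75, Cl 99, Br 114, Sr 185, Cs 232.
So from largest to smallest: Cs > Sr > Br > Cl > C.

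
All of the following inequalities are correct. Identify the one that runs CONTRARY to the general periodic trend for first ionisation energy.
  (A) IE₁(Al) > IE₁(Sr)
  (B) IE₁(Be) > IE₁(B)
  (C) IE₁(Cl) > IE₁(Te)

(B)

The general trend: first ionisation energy increases across a period and decreases down a group.
(A) Al (period 3, group 13) vs Sr (period 5, group 2): the stated order agrees with the simple trend.
(B) Be (period 2, group 2) vs B (period 2, group 13): the stated order contradicts the simple trend.
(C) Cl (period 3, group 17) vs Te (period 5, group 16): the stated order agrees with the simple trend.
The exception is (B): removing B's lone 2p electron is easier than breaking Be's filled 2s².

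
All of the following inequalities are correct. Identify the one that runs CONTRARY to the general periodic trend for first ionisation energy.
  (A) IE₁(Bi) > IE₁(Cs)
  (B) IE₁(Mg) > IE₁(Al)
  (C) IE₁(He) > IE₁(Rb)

The general trend: first ionisation energy increases across a period and decreases down a group.
(A) Bi (period 6, group 15) vs Cs (period 6, group 1): the stated order agrees with the simple trend.
(B) Mg (period 3, group 2) vs Al (period 3, group 13): the stated order contradicts the simple trend.
(C) He (period 1, group 18) vs Rb (period 5, group 1): the stated order agrees with the simple trend.
The exception is (B): Al's single 3p electron is easier to remove than one from Mg's filled 3s².

(B)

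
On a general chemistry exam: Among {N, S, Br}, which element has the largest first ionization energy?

N

N is in period 2, group 15; S is in period 3, group 16; Br is in period 4, group 17.
IE₁ increases left→right with effective nuclear charge and decreases top→bottom as the valence shell moves farther out.
These sit on a diagonal, where the across-period and down-group effects partly cancel.
Br > S: the two effects oppose for this pair; the across-period effect wins (1140 vs 1000 kJ/mol).
N > Br: period and group pull opposite ways; the down-group shift dominates (1402 vs 1140 kJ/mol).
Tabulated first ionization energy (kJ/mol): N 1402, S 1000, Br 1140.
The largest first ionization energy among these belongs to N.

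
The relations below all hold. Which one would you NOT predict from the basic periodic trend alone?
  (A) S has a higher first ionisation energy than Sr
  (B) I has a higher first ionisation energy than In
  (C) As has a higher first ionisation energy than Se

The general trend: first ionisation energy increases across a period and decreases down a group.
(A) S (period 3, group 16) vs Sr (period 5, group 2): the stated order agrees with the simple trend.
(B) I (period 5, group 17) vs In (period 5, group 13): the stated order agrees with the simple trend.
(C) As (period 4, group 15) vs Se (period 4, group 16): the stated order contradicts the simple trend.
The exception is (C): Se (4p⁴) ionizes more easily than half-filled As (4p³).

(C)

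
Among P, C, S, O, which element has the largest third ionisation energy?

After 2 electrons have been removed, what remains? P²⁺ still has 3 valence electrons; C²⁺ still has 2 valence electrons; S²⁺ still has 4 valence electrons; O²⁺ still has 4 valence electrons.
All are still removing valence electrons, so compare the +2 ions as you would atoms: IE_3 generally rises across a period (higher Z_eff) and falls down a group (larger shell), subject to the usual subshell exceptions.
Valence configurations: P²⁺ [Ne]3s²3p¹, C²⁺ [He]2s², S²⁺ [Ne]3s²3p², O²⁺ [He]2s²2p².
Tabulated IE_3 (kJ/mol): P 2914, C 4620, S 3357, O 5300.
Hence IE_3: P < S < C < O.

O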